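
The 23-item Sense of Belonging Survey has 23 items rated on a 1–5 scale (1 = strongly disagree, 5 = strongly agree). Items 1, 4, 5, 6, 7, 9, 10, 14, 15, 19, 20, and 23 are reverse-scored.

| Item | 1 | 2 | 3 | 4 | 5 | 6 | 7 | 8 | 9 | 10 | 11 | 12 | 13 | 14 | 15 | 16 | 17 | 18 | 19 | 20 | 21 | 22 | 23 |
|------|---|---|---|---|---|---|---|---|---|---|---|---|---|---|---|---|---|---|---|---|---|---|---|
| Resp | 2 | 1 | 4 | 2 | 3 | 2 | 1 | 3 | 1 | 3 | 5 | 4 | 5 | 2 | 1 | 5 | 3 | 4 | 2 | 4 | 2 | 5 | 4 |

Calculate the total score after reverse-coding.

Reversing items 1, 4, 5, 6, 7, 9, 10, 14, 15, 19, 20, and 23 with 6 − raw:
Total = (6−2) + 1 + 4 + (6−2) + (6−3) + (6−2) + (6−1) + 3 + (6−1) + (6−3) + 5 + 4 + 5 + (6−2) + (6−1) + 5 + 3 + 4 + (6−2) + (6−4) + 2 + 5 + (6−4)
      = 4 + 1 + 4 + 4 + 3 + 4 + 5 + 3 + 5 + 3 + 5 + 4 + 5 + 4 + 5 + 5 + 3 + 4 + 4 + 2 + 2 + 5 + 2 = 86

86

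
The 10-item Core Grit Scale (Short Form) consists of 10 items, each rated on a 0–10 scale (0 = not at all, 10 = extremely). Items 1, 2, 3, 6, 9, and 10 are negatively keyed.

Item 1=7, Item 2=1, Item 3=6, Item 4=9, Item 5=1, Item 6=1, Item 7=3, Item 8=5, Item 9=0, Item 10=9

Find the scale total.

Negatively keyed items use 10 − raw:
  item 1: 10 − 7 = 3
  item 2: 10 − 1 = 9
  item 3: 10 − 6 = 4
  item 6: 10 − 1 = 9
  item 9: 10 − 0 = 10
  item 10: 10 − 9 = 1
Scored items: 3, 9, 4, 9, 1, 9, 3, 5, 10, 1
Total = 3 + 9 + 4 + 9 + 1 + 9 + 3 + 5 + 10 + 1 = 54

54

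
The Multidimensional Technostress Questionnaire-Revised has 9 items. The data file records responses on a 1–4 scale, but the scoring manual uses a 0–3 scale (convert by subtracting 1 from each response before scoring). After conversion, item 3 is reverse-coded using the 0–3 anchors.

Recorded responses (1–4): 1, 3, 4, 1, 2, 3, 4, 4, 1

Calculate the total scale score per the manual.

Convert to 0–3: 0, 2, 3, 0, 1, 2, 3, 3, 0
Reverse-coded (reverse-coded value = 3 − response):
  item 3: 3 − 3 = 0
Scored: 0, 2, 0, 0, 1, 2, 3, 3, 0
Total = 11

11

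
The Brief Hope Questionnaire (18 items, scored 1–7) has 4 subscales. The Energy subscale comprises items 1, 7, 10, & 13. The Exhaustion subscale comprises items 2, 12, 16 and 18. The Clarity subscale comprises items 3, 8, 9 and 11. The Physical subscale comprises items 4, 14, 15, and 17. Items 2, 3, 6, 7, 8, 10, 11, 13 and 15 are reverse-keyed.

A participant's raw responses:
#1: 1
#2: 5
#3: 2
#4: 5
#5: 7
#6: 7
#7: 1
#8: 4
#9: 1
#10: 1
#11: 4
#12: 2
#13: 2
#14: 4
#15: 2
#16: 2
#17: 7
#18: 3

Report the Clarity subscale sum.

Clarity items: 3, 8, 9, 11.
Of these, items 3, 8, & 11 are reverse-keyed; reverse-coded value = 8 − response.
  item 3: 8 − 2 = 6
  item 8: 8 − 4 = 4
  item 9: 1
  item 11: 8 − 4 = 4
Sum = 6 + 4 + 1 + 4 = 15

15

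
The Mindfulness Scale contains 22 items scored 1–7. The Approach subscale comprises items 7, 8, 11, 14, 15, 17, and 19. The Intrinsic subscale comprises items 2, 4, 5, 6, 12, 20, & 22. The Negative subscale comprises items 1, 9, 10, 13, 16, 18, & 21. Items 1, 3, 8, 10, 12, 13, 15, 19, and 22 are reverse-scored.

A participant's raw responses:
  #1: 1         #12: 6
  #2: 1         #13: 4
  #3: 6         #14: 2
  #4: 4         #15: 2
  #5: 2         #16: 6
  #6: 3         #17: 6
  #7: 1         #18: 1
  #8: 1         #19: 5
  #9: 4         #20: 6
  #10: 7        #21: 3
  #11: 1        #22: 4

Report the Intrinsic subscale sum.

Intrinsic items: 2, 4, 5, 6, 12, 20, 22.
Of these, items 12 and 22 are reverse-scored; reverse-coded value = 8 − response.
  item 2: 1
  item 4: 4
  item 5: 2
  item 6: 3
  item 12: 8 − 6 = 2
  item 20: 6
  item 22: 8 − 4 = 4
Sum = 1 + 4 + 2 + 3 + 2 + 6 + 4 = 22

22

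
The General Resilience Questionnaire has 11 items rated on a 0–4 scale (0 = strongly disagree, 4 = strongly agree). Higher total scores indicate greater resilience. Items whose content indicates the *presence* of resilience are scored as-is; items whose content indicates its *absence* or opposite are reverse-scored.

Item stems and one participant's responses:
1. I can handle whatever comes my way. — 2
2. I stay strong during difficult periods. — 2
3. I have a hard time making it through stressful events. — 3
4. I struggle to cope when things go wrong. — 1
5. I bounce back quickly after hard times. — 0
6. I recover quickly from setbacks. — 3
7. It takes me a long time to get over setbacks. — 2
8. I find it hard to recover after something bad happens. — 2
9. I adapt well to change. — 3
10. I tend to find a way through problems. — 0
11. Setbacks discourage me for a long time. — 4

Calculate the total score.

18

Items 3, 4, 7, 8, 11 describe the absence/opposite of resilience → reverse-score.
on a 0–4 scale, reversed = 4 − raw.
  item 1: 2
  item 2: 2
  item 3: 4 − 3 = 1
  item 4: 4 − 1 = 3
  item 5: 0
  item 6: 3
  item 7: 4 − 2 = 2
  item 8: 4 − 2 = 2
  item 9: 3
  item 10: 0
  item 11: 4 − 4 = 0
Total = 2 + 2 + 1 + 3 + 0 + 3 + 2 + 2 + 3 + 0 + 0 = 18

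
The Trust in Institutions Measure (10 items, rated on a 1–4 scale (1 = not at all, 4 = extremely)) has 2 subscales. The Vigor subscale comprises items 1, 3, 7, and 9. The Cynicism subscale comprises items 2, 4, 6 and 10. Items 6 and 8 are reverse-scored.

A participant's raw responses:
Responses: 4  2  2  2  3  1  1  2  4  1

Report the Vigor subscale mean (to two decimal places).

2.75

Vigor items: 1, 3, 7, 9.
  item 1: 4
  item 3: 2
  item 7: 1
  item 9: 4
Sum = 4 + 2 + 1 + 4 = 11
Mean = 11 / 4 = 2.75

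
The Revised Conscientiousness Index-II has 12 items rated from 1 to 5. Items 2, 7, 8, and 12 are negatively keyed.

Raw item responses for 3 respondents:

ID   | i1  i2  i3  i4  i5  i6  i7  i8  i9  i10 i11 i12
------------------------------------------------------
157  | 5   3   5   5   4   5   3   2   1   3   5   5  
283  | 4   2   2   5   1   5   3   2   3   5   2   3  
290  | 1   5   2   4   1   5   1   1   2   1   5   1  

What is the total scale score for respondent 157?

44

Respondent 157 raw: 5, 3, 5, 5, 4, 5, 3, 2, 1, 3, 5, 5.
Reverse-coded (reverse-coded value = 6 − response):
  item 1: 5
  item 2: 6 − 3 = 3
  item 3: 5
  item 4: 5
  item 5: 4
  item 6: 5
  item 7: 6 − 3 = 3
  item 8: 6 − 2 = 4
  item 9: 1
  item 10: 3
  item 11: 5
  item 12: 6 − 5 = 1
Sum = 5 + 3 + 5 + 5 + 4 + 5 + 3 + 4 + 1 + 3 + 5 + 1 = 44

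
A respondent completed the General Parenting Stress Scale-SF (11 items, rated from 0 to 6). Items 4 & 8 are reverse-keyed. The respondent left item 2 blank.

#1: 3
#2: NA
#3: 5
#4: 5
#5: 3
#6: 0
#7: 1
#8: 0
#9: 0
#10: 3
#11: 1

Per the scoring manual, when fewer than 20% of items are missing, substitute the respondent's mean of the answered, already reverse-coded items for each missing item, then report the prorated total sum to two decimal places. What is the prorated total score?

25.30

Reverse-coded (reversed = (0+6) − raw = 6 − raw):
  item 4: 6 − 5 = 1
  item 8: 6 − 0 = 6
Completed scored items (10 of 11): 3, 5, 1, 3, 0, 1, 6, 0, 3, 1; sum = 23.
Person mean = 23 / 10 ≈ 2.3000
Prorated total = (23 / 10) × 11 = 25.30 (to 2 dp)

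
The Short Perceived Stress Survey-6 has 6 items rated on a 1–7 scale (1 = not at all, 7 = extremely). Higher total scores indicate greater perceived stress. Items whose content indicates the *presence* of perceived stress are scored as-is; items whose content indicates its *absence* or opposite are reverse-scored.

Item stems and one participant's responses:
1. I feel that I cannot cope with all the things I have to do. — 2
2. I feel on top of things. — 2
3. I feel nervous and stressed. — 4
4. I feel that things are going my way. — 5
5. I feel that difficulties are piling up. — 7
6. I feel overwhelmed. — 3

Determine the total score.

25

Items 2, 4 describe the absence/opposite of perceived stress → reverse-score.
reversed = (1+7) − raw = 8 − raw.
  item 1: 2
  item 2: 8 − 2 = 6
  item 3: 4
  item 4: 8 − 5 = 3
  item 5: 7
  item 6: 3
Total = 2 + 6 + 4 + 3 + 7 + 3 = 25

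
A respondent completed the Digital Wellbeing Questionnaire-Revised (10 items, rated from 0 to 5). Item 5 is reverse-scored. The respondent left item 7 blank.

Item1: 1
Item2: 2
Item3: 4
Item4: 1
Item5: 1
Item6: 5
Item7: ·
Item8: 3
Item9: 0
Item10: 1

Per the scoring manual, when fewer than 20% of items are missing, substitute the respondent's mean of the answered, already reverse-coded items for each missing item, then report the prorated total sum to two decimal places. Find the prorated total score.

23.33

Reverse-coded (reverse-coded value = 5 − response):
  item 5: 5 − 1 = 4
Completed scored items (9 of 10): 1, 2, 4, 1, 4, 5, 3, 0, 1; sum = 21.
Person mean = 21 / 9 ≈ 2.3333
Prorated total = (21 / 9) × 10 = 23.33 (to 2 dp)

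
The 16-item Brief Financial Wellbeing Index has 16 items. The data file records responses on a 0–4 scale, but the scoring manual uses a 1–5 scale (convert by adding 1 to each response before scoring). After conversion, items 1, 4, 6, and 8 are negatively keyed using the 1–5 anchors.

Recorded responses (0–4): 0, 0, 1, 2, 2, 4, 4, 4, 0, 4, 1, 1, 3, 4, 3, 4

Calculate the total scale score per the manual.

49

Convert to 1–5: 1, 1, 2, 3, 3, 5, 5, 5, 1, 5, 2, 2, 4, 5, 4, 5
Reverse-coded (on a 1–5 scale, reversed = 6 − raw):
  item 1: 6 − 1 = 5
  item 4: 6 − 3 = 3
  item 6: 6 − 5 = 1
  item 8: 6 − 5 = 1
Scored: 5, 1, 2, 3, 3, 1, 5, 1, 1, 5, 2, 2, 4, 5, 4, 5
Total = 49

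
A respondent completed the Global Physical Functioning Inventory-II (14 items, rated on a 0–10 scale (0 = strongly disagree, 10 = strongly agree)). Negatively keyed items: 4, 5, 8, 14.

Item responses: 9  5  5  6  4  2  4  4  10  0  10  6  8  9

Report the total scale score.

76

Apply reverse scoring (on a 0–10 scale, reversed = 10 − raw):
  item 4: 10 − 6 = 4
  item 5: 10 − 4 = 6
  item 8: 10 − 4 = 6
  item 14: 10 − 9 = 1
After reverse-coding: 9, 5, 5, 4, 6, 2, 4, 6, 10, 0, 10, 6, 8, 1
Total = 9 + 5 + 5 + 4 + 6 + 2 + 4 + 6 + 10 + 0 + 10 + 6 + 8 + 1 = 76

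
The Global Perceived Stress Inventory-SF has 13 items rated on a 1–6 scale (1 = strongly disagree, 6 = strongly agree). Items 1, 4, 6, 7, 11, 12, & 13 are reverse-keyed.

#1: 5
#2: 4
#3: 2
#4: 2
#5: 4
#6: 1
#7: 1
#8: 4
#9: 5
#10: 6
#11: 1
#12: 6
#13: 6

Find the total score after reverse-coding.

Reverse-keyed items use 7 − raw:
  item 1: 7 − 5 = 2
  item 4: 7 − 2 = 5
  item 6: 7 − 1 = 6
  item 7: 7 − 1 = 6
  item 11: 7 − 1 = 6
  item 12: 7 − 6 = 1
  item 13: 7 − 6 = 1
Scored items: 2, 4, 2, 5, 4, 6, 6, 4, 5, 6, 6, 1, 1
Total = 2 + 4 + 2 + 5 + 4 + 6 + 6 + 4 + 5 + 6 + 6 + 1 + 1 = 52

52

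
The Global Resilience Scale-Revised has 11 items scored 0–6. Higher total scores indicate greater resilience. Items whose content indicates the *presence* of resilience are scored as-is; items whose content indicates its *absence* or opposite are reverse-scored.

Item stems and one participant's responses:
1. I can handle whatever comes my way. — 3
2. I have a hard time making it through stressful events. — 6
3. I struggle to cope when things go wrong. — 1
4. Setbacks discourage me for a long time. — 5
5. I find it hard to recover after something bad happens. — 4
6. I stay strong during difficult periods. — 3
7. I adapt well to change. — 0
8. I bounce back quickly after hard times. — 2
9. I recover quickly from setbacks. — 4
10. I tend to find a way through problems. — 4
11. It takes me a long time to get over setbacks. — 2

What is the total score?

28

Items 2, 3, 4, 5, 11 describe the absence/opposite of resilience → reverse-score.
reversed = (0+6) − raw = 6 − raw.
  item 1: 3
  item 2: 6 − 6 = 0
  item 3: 6 − 1 = 5
  item 4: 6 − 5 = 1
  item 5: 6 − 4 = 2
  item 6: 3
  item 7: 0
  item 8: 2
  item 9: 4
  item 10: 4
  item 11: 6 − 2 = 4
Total = 3 + 0 + 5 + 1 + 2 + 3 + 0 + 2 + 4 + 4 + 4 = 28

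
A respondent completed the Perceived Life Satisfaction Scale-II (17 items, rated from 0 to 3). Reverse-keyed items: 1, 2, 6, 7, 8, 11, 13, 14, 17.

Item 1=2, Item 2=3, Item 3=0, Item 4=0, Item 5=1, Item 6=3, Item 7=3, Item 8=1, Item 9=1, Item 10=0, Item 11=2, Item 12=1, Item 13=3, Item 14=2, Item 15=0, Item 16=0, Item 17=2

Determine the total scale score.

Raw sum = 24. Reverse-keyed items: 1, 2, 6, 7, 8, 11, 13, 14, 17; their raw sum = 21.
Each reversal replaces raw with 3 − raw, changing the total by 3 − 2·raw per item.
Total = 24 + 9·3 − 2·21 = 24 + 27 − 42 = 9

9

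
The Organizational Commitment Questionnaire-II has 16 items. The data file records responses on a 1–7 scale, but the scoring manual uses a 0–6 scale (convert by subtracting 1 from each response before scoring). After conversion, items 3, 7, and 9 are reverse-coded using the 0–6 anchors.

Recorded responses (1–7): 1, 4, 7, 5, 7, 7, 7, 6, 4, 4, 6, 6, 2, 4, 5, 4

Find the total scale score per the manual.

51

Convert to 0–6: 0, 3, 6, 4, 6, 6, 6, 5, 3, 3, 5, 5, 1, 3, 4, 3
Reverse-coded (on a 0–6 scale, reversed = 6 − raw):
  item 3: 6 − 6 = 0
  item 7: 6 − 6 = 0
  item 9: 6 − 3 = 3
Scored: 0, 3, 0, 4, 6, 6, 0, 5, 3, 3, 5, 5, 1, 3, 4, 3
Total = 51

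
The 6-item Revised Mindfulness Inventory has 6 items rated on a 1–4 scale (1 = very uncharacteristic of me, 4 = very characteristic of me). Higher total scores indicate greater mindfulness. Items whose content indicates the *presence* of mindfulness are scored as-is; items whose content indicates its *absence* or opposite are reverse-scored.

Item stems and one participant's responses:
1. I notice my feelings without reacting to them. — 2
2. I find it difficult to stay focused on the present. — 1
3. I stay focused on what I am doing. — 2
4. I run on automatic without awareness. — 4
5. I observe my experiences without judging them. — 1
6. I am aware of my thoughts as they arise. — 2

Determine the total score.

12

Items 2, 4 describe the absence/opposite of mindfulness → reverse-score.
reverse-coded value = 5 − response.
  item 1: 2
  item 2: 5 − 1 = 4
  item 3: 2
  item 4: 5 − 4 = 1
  item 5: 1
  item 6: 2
Total = 2 + 4 + 2 + 1 + 1 + 2 = 12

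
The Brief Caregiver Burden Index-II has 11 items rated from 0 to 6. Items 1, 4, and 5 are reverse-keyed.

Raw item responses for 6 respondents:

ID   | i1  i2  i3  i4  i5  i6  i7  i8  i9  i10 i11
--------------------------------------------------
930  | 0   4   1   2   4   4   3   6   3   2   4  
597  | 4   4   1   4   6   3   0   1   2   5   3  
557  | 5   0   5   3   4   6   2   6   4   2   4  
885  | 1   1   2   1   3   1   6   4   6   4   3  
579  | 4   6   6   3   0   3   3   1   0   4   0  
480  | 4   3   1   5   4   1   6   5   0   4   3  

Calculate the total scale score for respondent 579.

Respondent 579 raw: 4, 6, 6, 3, 0, 3, 3, 1, 0, 4, 0.
Reverse-coded (on a 0–6 scale, reversed = 6 − raw):
  item 1: 6 − 4 = 2
  item 2: 6
  item 3: 6
  item 4: 6 − 3 = 3
  item 5: 6 − 0 = 6
  item 6: 3
  item 7: 3
  item 8: 1
  item 9: 0
  item 10: 4
  item 11: 0
Sum = 2 + 6 + 6 + 3 + 6 + 3 + 3 + 1 + 0 + 4 + 0 = 34

34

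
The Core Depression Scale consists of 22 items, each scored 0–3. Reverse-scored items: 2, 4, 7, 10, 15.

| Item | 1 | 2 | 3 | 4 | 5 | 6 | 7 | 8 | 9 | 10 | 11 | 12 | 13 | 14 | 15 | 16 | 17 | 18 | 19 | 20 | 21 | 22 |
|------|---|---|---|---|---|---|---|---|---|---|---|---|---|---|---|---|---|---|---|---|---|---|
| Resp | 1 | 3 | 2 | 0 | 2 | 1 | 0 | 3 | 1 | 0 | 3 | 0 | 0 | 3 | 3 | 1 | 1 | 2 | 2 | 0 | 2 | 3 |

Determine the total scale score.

36

Reversing items 2, 4, 7, 10 and 15 with 3 − raw:
Total = 1 + (3−3) + 2 + (3−0) + 2 + 1 + (3−0) + 3 + 1 + (3−0) + 3 + 0 + 0 + 3 + (3−3) + 1 + 1 + 2 + 2 + 0 + 2 + 3
      = 1 + 0 + 2 + 3 + 2 + 1 + 3 + 3 + 1 + 3 + 3 + 0 + 0 + 3 + 0 + 1 + 1 + 2 + 2 + 0 + 2 + 3 = 36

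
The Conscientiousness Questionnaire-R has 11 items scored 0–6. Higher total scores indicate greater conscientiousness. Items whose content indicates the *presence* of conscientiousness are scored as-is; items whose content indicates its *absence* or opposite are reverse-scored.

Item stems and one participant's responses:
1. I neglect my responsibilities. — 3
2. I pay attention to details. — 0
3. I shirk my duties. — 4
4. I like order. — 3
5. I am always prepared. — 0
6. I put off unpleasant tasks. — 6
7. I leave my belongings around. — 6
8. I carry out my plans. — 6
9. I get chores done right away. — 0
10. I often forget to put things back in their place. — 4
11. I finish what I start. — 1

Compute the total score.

17

Items 1, 3, 6, 7, 10 describe the absence/opposite of conscientiousness → reverse-score.
reverse-coded value = 6 − response.
  item 1: 6 − 3 = 3
  item 2: 0
  item 3: 6 − 4 = 2
  item 4: 3
  item 5: 0
  item 6: 6 − 6 = 0
  item 7: 6 − 6 = 0
  item 8: 6
  item 9: 0
  item 10: 6 − 4 = 2
  item 11: 1
Total = 3 + 0 + 2 + 3 + 0 + 0 + 0 + 6 + 0 + 2 + 1 = 17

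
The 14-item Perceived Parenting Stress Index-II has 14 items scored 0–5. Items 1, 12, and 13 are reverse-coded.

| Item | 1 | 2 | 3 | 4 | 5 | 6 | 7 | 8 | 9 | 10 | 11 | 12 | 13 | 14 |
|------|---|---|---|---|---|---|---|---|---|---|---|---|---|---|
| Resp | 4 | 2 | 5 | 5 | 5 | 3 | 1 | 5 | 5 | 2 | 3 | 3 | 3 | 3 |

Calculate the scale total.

Reverse-coded items (on a 0–5 scale, reversed = 5 − raw):
  item 1: 5 − 4 = 1
  item 12: 5 − 3 = 2
  item 13: 5 − 3 = 2
Scored responses: 1, 2, 5, 5, 5, 3, 1, 5, 5, 2, 3, 2, 2, 3
Total = 1 + 2 + 5 + 5 + 5 + 3 + 1 + 5 + 5 + 2 + 3 + 2 + 2 + 3 = 44

44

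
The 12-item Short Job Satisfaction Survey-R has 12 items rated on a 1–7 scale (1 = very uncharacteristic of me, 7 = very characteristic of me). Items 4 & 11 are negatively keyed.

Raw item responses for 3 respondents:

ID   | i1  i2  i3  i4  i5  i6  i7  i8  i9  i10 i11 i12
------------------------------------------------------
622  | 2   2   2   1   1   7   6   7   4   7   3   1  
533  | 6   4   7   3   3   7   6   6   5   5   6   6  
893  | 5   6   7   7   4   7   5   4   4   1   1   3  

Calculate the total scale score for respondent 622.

Respondent 622 raw: 2, 2, 2, 1, 1, 7, 6, 7, 4, 7, 3, 1.
Reverse-coded (reversed = (1+7) − raw = 8 − raw):
  item 1: 2
  item 2: 2
  item 3: 2
  item 4: 8 − 1 = 7
  item 5: 1
  item 6: 7
  item 7: 6
  item 8: 7
  item 9: 4
  item 10: 7
  item 11: 8 − 3 = 5
  item 12: 1
Sum = 2 + 2 + 2 + 7 + 1 + 7 + 6 + 7 + 4 + 7 + 5 + 1 = 51

51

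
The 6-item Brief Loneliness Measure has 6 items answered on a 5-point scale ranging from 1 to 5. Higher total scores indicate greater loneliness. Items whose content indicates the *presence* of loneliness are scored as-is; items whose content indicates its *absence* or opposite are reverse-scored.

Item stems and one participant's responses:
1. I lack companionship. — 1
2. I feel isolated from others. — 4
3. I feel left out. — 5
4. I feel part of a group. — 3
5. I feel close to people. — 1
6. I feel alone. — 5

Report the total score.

Items 4, 5 describe the absence/opposite of loneliness → reverse-score.
reversed = (1+5) − raw = 6 − raw.
  item 1: 1
  item 2: 4
  item 3: 5
  item 4: 6 − 3 = 3
  item 5: 6 − 1 = 5
  item 6: 5
Total = 1 + 4 + 5 + 3 + 5 + 5 = 23

23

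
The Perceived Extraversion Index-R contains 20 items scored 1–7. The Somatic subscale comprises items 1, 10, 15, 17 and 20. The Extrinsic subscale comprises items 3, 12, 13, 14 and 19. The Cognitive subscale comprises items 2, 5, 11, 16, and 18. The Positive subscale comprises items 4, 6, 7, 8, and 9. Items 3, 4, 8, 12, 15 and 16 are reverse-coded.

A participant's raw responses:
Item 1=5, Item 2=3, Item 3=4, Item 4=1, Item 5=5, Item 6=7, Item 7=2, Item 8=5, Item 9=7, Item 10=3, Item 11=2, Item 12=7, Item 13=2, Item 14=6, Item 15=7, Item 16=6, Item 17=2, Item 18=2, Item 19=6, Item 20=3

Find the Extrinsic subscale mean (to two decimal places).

Extrinsic items: 3, 12, 13, 14, 19.
Of these, items 3 and 12 are reverse-coded; on a 1–7 scale, reversed = 8 − raw.
  item 3: 8 − 4 = 4
  item 12: 8 − 7 = 1
  item 13: 2
  item 14: 6
  item 19: 6
Sum = 4 + 1 + 2 + 6 + 6 = 19
Mean = 19 / 5 = 3.80

3.80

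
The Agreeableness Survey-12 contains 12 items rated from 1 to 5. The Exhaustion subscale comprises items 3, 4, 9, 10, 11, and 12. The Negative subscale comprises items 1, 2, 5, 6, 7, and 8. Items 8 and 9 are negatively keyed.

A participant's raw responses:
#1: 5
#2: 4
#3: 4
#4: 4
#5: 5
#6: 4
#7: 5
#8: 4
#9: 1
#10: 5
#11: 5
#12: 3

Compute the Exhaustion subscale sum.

26

Exhaustion items: 3, 4, 9, 10, 11, 12.
Of these, item 9 is negatively keyed; on a 1–5 scale, reversed = 6 − raw.
  item 3: 4
  item 4: 4
  item 9: 6 − 1 = 5
  item 10: 5
  item 11: 5
  item 12: 3
Sum = 4 + 4 + 5 + 5 + 5 + 3 = 26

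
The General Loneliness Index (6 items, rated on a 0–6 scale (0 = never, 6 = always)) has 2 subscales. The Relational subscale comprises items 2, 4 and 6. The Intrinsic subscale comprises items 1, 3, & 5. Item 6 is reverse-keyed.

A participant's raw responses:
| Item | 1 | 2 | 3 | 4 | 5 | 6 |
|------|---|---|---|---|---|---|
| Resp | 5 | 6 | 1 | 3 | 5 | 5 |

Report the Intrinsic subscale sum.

11

Intrinsic items: 1, 3, 5.
  item 1: 5
  item 3: 1
  item 5: 5
Sum = 5 + 1 + 5 = 11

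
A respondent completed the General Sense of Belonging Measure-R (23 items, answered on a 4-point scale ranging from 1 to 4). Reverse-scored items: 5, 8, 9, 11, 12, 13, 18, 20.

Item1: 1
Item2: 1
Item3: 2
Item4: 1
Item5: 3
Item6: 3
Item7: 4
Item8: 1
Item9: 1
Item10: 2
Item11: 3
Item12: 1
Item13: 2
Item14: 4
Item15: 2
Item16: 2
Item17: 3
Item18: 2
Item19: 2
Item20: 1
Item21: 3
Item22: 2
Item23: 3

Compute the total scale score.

Reverse-scored items use 5 − raw:
  item 5: 5 − 3 = 2
  item 8: 5 − 1 = 4
  item 9: 5 − 1 = 4
  item 11: 5 − 3 = 2
  item 12: 5 − 1 = 4
  item 13: 5 − 2 = 3
  item 18: 5 − 2 = 3
  item 20: 5 − 1 = 4
Scored items: 1, 1, 2, 1, 2, 3, 4, 4, 4, 2, 2, 4, 3, 4, 2, 2, 3, 3, 2, 4, 3, 2, 3
Total = 1 + 1 + 2 + 1 + 2 + 3 + 4 + 4 + 4 + 2 + 2 + 4 + 3 + 4 + 2 + 2 + 3 + 3 + 2 + 4 + 3 + 2 + 3 = 61

61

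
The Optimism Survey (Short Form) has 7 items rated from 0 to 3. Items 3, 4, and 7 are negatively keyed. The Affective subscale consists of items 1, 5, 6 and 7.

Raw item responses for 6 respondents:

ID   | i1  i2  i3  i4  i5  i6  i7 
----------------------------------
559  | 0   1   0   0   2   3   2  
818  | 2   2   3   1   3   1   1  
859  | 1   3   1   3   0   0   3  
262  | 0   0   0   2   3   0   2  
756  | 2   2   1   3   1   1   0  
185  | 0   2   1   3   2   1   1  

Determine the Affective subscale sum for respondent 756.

7

Respondent 756 raw: 2, 2, 1, 3, 1, 1, 0.
Affective items: 1, 5, 6, 7.
Reverse-coded (on a 0–3 scale, reversed = 3 − raw):
  item 1: 2
  item 5: 1
  item 6: 1
  item 7: 3 − 0 = 3
Sum = 2 + 1 + 1 + 3 = 7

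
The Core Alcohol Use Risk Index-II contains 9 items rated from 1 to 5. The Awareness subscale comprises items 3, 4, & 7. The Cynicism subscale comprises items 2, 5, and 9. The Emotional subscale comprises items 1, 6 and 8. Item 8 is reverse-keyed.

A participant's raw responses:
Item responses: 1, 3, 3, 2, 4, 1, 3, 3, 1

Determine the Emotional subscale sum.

5

Emotional items: 1, 6, 8.
Of these, item 8 is reverse-keyed; reversed = (1+5) − raw = 6 − raw.
  item 1: 1
  item 6: 1
  item 8: 6 − 3 = 3
Sum = 1 + 1 + 3 = 5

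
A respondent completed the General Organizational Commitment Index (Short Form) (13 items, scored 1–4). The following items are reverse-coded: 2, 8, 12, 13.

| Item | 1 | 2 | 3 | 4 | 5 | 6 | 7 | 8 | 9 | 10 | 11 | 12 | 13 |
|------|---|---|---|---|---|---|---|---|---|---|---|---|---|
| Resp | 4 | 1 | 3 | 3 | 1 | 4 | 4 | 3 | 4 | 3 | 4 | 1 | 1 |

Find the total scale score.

44

Reverse-coded items use 5 − raw:
  item 2: 5 − 1 = 4
  item 8: 5 − 3 = 2
  item 12: 5 − 1 = 4
  item 13: 5 − 1 = 4
Scored responses: 4, 4, 3, 3, 1, 4, 4, 2, 4, 3, 4, 4, 4
Total = 4 + 4 + 3 + 3 + 1 + 4 + 4 + 2 + 4 + 3 + 4 + 4 + 4 = 44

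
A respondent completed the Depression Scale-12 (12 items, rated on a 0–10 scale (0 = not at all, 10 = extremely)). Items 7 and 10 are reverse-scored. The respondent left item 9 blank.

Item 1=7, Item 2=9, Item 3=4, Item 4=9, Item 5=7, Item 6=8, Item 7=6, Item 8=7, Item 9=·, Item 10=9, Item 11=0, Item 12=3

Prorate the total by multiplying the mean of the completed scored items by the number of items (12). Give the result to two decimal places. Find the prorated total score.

64.36

Reverse-coded (on a 0–10 scale, reversed = 10 − raw):
  item 7: 10 − 6 = 4
  item 10: 10 − 9 = 1
Completed scored items (11 of 12): 7, 9, 4, 9, 7, 8, 4, 7, 1, 0, 3; sum = 59.
Person mean = 59 / 11 ≈ 5.3636
Prorated total = (59 / 11) × 12 = 64.36 (to 2 dp)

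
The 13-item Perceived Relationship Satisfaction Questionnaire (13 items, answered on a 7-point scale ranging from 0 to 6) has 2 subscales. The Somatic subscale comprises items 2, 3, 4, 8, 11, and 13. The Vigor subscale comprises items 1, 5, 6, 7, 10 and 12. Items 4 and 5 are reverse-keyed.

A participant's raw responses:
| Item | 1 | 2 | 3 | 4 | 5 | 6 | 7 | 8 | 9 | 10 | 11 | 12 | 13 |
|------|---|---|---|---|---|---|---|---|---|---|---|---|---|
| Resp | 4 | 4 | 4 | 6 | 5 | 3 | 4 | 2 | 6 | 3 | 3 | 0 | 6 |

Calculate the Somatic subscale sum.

Somatic items: 2, 3, 4, 8, 11, 13.
Of these, item 4 is reverse-keyed; on a 0–6 scale, reversed = 6 − raw.
  item 2: 4
  item 3: 4
  item 4: 6 − 6 = 0
  item 8: 2
  item 11: 3
  item 13: 6
Sum = 4 + 4 + 0 + 2 + 3 + 6 = 19

19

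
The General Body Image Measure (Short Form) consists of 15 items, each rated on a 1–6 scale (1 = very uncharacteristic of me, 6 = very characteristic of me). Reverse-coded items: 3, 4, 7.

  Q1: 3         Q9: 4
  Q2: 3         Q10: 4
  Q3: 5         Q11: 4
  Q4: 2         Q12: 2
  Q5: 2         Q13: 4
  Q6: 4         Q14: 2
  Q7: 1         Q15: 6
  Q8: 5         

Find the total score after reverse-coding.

56

Raw sum = 51. Reverse-coded items: 3, 4, 7; their raw sum = 8.
Each reversal replaces raw with 7 − raw, changing the total by 7 − 2·raw per item.
Total = 51 + 3·7 − 2·8 = 51 + 21 − 16 = 56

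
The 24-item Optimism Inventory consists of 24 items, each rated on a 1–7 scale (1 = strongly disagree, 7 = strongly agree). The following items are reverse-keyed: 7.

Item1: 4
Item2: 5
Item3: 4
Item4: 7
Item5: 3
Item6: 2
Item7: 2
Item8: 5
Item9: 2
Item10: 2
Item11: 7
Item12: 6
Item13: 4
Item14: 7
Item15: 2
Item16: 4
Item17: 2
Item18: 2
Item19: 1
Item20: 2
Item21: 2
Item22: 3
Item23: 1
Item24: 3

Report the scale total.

86

Apply reverse scoring (reversed = (1+7) − raw = 8 − raw):
  item 7: 8 − 2 = 6
Scored responses: 4, 5, 4, 7, 3, 2, 6, 5, 2, 2, 7, 6, 4, 7, 2, 4, 2, 2, 1, 2, 2, 3, 1, 3
Total = 4 + 5 + 4 + 7 + 3 + 2 + 6 + 5 + 2 + 2 + 7 + 6 + 4 + 7 + 2 + 4 + 2 + 2 + 1 + 2 + 2 + 3 + 1 + 3 = 86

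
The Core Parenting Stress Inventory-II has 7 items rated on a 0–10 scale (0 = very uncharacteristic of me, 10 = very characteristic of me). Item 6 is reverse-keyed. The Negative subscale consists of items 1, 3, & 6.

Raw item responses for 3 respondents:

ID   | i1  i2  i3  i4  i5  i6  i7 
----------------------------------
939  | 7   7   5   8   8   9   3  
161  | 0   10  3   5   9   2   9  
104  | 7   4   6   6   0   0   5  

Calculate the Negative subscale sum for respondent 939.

13

Respondent 939 raw: 7, 7, 5, 8, 8, 9, 3.
Negative items: 1, 3, 6.
Reverse-coded (reverse-coded value = 10 − response):
  item 1: 7
  item 3: 5
  item 6: 10 − 9 = 1
Sum = 7 + 5 + 1 = 13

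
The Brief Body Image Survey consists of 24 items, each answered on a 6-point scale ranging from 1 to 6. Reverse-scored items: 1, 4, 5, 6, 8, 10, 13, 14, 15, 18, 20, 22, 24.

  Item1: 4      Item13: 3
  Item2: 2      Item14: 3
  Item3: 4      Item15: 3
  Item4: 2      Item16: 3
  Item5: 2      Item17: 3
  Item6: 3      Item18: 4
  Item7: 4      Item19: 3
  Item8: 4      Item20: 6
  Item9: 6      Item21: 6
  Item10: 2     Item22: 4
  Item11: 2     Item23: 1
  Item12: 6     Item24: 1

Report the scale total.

Reversing items 1, 4, 5, 6, 8, 10, 13, 14, 15, 18, 20, 22, & 24 with 7 − raw:
Total = (7−4) + 2 + 4 + (7−2) + (7−2) + (7−3) + 4 + (7−4) + 6 + (7−2) + 2 + 6 + (7−3) + (7−3) + (7−3) + 3 + 3 + (7−4) + 3 + (7−6) + 6 + (7−4) + 1 + (7−1)
      = 3 + 2 + 4 + 5 + 5 + 4 + 4 + 3 + 6 + 5 + 2 + 6 + 4 + 4 + 4 + 3 + 3 + 3 + 3 + 1 + 6 + 3 + 1 + 6 = 90

90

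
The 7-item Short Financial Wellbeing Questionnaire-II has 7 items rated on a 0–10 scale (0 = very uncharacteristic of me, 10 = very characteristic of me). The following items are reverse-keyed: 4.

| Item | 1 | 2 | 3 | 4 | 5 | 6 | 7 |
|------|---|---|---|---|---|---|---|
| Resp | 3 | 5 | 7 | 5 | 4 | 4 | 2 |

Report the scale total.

Reversing item 4 with 10 − raw:
Total = 3 + 5 + 7 + (10−5) + 4 + 4 + 2
      = 3 + 5 + 7 + 5 + 4 + 4 + 2 = 30

30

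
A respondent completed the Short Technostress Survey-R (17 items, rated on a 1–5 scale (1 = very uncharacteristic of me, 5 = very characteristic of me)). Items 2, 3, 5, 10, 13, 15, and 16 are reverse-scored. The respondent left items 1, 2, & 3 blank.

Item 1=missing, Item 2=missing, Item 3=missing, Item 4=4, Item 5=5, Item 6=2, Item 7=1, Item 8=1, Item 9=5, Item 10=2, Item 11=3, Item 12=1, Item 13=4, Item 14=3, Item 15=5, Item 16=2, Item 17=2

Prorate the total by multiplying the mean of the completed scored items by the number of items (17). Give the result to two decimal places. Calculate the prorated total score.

41.29

Reverse-coded (reversed = (1+5) − raw = 6 − raw):
  item 5: 6 − 5 = 1
  item 10: 6 − 2 = 4
  item 13: 6 − 4 = 2
  item 15: 6 − 5 = 1
  item 16: 6 − 2 = 4
Completed scored items (14 of 17): 4, 1, 2, 1, 1, 5, 4, 3, 1, 2, 3, 1, 4, 2; sum = 34.
Person mean = 34 / 14 ≈ 2.4286
Prorated total = (34 / 14) × 17 = 41.29 (to 2 dp)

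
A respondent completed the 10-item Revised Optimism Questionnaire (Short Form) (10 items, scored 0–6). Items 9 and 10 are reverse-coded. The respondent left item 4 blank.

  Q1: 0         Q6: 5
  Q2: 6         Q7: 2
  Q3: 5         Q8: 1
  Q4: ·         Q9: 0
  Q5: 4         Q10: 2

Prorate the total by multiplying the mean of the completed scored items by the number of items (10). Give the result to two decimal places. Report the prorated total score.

Reverse-coded (reversed = (0+6) − raw = 6 − raw):
  item 9: 6 − 0 = 6
  item 10: 6 − 2 = 4
Completed scored items (9 of 10): 0, 6, 5, 4, 5, 2, 1, 6, 4; sum = 33.
Person mean = 33 / 9 ≈ 3.6667
Prorated total = (33 / 9) × 10 = 36.67 (to 2 dp)

36.67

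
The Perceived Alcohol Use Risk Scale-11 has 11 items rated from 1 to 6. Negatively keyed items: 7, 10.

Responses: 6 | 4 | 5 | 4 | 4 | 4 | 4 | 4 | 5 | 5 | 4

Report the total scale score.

Raw sum = 49. Negatively keyed items: 7, 10; their raw sum = 9.
Each reversal replaces raw with 7 − raw, changing the total by 7 − 2·raw per item.
Total = 49 + 2·7 − 2·9 = 49 + 14 − 18 = 45

45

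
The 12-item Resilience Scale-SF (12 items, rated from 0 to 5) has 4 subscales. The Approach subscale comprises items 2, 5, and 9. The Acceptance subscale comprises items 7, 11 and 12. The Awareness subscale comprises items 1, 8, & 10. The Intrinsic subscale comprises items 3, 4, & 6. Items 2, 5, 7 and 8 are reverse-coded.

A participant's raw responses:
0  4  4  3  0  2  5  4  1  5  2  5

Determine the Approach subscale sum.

Approach items: 2, 5, 9.
Of these, items 2 and 5 are reverse-coded; reverse-coded value = 5 − response.
  item 2: 5 − 4 = 1
  item 5: 5 − 0 = 5
  item 9: 1
Sum = 1 + 5 + 1 = 7

7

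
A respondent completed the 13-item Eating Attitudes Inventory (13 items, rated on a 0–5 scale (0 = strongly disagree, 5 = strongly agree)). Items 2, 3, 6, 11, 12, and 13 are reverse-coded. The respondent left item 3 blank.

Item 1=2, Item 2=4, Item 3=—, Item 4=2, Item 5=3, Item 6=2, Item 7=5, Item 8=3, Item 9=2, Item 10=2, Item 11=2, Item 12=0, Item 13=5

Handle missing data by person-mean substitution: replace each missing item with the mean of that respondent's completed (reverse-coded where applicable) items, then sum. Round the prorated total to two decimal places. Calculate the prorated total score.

Reverse-coded (reversed = (0+5) − raw = 5 − raw):
  item 2: 5 − 4 = 1
  item 6: 5 − 2 = 3
  item 11: 5 − 2 = 3
  item 12: 5 − 0 = 5
  item 13: 5 − 5 = 0
Completed scored items (12 of 13): 2, 1, 2, 3, 3, 5, 3, 2, 2, 3, 5, 0; sum = 31.
Person mean = 31 / 12 ≈ 2.5833
Prorated total = (31 / 12) × 13 = 33.58 (to 2 dp)

33.58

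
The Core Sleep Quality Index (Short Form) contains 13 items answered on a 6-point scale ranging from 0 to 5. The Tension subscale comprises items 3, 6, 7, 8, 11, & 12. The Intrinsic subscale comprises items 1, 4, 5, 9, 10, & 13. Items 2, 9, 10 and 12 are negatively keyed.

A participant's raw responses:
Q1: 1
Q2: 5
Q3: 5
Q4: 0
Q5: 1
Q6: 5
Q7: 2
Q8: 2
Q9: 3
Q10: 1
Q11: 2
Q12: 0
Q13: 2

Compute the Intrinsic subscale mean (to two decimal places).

Intrinsic items: 1, 4, 5, 9, 10, 13.
Of these, items 9 and 10 are negatively keyed; reverse-coded value = 5 − response.
  item 1: 1
  item 4: 0
  item 5: 1
  item 9: 5 − 3 = 2
  item 10: 5 − 1 = 4
  item 13: 2
Sum = 1 + 0 + 1 + 2 + 4 + 2 = 10
Mean = 10 / 6 = 1.67

1.67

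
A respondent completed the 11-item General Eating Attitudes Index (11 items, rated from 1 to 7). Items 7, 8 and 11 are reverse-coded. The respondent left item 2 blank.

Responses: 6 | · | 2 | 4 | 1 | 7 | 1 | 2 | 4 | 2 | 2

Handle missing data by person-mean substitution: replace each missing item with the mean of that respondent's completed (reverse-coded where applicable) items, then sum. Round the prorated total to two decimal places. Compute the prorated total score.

Reverse-coded (on a 1–7 scale, reversed = 8 − raw):
  item 7: 8 − 1 = 7
  item 8: 8 − 2 = 6
  item 11: 8 − 2 = 6
Completed scored items (10 of 11): 6, 2, 4, 1, 7, 7, 6, 4, 2, 6; sum = 45.
Person mean = 45 / 10 ≈ 4.5000
Prorated total = (45 / 10) × 11 = 49.50 (to 2 dp)

49.50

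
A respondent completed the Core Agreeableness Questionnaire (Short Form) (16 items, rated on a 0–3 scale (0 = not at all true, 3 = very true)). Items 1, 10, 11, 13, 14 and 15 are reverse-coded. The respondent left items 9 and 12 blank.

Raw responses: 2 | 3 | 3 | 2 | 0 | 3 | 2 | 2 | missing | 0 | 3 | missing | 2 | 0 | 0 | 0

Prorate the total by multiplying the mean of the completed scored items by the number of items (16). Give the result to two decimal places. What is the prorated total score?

Reverse-coded (reverse-coded value = 3 − response):
  item 1: 3 − 2 = 1
  item 10: 3 − 0 = 3
  item 11: 3 − 3 = 0
  item 13: 3 − 2 = 1
  item 14: 3 − 0 = 3
  item 15: 3 − 0 = 3
Completed scored items (14 of 16): 1, 3, 3, 2, 0, 3, 2, 2, 3, 0, 1, 3, 3, 0; sum = 26.
Person mean = 26 / 14 ≈ 1.8571
Prorated total = (26 / 14) × 16 = 29.71 (to 2 dp)

29.71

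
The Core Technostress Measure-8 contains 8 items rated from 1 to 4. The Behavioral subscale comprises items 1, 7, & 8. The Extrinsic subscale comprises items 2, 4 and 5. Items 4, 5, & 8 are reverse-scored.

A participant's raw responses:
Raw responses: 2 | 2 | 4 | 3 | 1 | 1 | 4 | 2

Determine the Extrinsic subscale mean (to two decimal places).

Extrinsic items: 2, 4, 5.
Of these, items 4 and 5 are reverse-scored; reversed = (1+4) − raw = 5 − raw.
  item 2: 2
  item 4: 5 − 3 = 2
  item 5: 5 − 1 = 4
Sum = 2 + 2 + 4 = 8
Mean = 8 / 3 = 2.67

2.67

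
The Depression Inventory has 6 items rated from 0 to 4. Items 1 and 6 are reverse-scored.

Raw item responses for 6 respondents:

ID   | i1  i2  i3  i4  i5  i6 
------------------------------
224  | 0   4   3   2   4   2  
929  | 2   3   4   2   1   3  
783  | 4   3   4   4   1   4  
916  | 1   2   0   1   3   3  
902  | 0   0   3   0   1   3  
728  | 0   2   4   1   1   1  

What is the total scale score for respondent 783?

12

Respondent 783 raw: 4, 3, 4, 4, 1, 4.
Reverse-coded (reverse-coded value = 4 − response):
  item 1: 4 − 4 = 0
  item 2: 3
  item 3: 4
  item 4: 4
  item 5: 1
  item 6: 4 − 4 = 0
Sum = 0 + 3 + 4 + 4 + 1 + 0 = 12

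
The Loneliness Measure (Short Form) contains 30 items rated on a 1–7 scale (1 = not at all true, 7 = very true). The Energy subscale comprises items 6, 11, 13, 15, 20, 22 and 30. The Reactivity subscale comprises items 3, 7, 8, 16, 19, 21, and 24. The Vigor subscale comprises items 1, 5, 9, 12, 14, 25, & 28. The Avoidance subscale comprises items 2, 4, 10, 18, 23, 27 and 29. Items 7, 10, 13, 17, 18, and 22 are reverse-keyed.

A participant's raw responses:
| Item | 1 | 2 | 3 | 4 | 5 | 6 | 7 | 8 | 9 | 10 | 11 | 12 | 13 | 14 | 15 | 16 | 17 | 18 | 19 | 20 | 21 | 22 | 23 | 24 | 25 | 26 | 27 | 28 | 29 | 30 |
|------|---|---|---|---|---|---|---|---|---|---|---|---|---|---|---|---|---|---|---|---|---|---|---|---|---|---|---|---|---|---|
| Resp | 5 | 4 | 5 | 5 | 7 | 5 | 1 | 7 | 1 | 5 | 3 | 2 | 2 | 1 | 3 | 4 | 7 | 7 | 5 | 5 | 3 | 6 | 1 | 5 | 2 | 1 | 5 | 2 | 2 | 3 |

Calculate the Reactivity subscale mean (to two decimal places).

Reactivity items: 3, 7, 8, 16, 19, 21, 24.
Of these, item 7 is reverse-keyed; reversed = (1+7) − raw = 8 − raw.
  item 3: 5
  item 7: 8 − 1 = 7
  item 8: 7
  item 16: 4
  item 19: 5
  item 21: 3
  item 24: 5
Sum = 5 + 7 + 7 + 4 + 5 + 3 + 5 = 36
Mean = 36 / 7 = 5.14

5.14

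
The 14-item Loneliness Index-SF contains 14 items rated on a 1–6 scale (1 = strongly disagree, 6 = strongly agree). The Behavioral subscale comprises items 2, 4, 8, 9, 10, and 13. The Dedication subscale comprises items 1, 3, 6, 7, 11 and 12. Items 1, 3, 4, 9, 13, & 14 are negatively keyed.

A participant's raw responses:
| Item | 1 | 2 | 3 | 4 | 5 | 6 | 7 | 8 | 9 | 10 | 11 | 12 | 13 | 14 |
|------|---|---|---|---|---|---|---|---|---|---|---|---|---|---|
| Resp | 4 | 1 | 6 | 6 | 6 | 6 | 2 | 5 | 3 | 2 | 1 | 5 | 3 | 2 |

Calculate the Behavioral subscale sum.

17

Behavioral items: 2, 4, 8, 9, 10, 13.
Of these, items 4, 9 and 13 are negatively keyed; reversed = (1+6) − raw = 7 − raw.
  item 2: 1
  item 4: 7 − 6 = 1
  item 8: 5
  item 9: 7 − 3 = 4
  item 10: 2
  item 13: 7 − 3 = 4
Sum = 1 + 1 + 5 + 4 + 2 + 4 = 17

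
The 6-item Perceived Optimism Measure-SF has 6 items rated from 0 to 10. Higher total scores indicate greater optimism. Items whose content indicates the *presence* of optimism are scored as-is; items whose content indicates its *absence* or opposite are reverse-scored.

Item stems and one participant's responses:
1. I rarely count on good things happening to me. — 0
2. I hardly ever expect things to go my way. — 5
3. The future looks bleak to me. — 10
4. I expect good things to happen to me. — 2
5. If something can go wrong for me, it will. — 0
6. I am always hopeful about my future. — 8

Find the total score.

Items 1, 2, 3, 5 describe the absence/opposite of optimism → reverse-score.
reversed = (0+10) − raw = 10 − raw.
  item 1: 10 − 0 = 10
  item 2: 10 − 5 = 5
  item 3: 10 − 10 = 0
  item 4: 2
  item 5: 10 − 0 = 10
  item 6: 8
Total = 10 + 5 + 0 + 2 + 10 + 8 = 35

35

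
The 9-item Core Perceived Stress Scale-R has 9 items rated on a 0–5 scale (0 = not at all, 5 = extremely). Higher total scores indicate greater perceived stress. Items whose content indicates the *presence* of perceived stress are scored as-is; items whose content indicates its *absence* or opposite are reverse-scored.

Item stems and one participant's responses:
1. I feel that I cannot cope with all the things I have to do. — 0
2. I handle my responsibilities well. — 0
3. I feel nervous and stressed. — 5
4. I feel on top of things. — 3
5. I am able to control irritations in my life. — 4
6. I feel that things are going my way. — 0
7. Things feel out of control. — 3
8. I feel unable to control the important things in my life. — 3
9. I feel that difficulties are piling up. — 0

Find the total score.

24

Items 2, 4, 5, 6 describe the absence/opposite of perceived stress → reverse-score.
reversed = (0+5) − raw = 5 − raw.
  item 1: 0
  item 2: 5 − 0 = 5
  item 3: 5
  item 4: 5 − 3 = 2
  item 5: 5 − 4 = 1
  item 6: 5 − 0 = 5
  item 7: 3
  item 8: 3
  item 9: 0
Total = 0 + 5 + 5 + 2 + 1 + 5 + 3 + 3 + 0 = 24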